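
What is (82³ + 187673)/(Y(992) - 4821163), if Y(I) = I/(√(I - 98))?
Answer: -1592677594733301/10389894864146311 - 366564336*√894/10389894864146311 ≈ -0.15329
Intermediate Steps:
Y(I) = I/√(-98 + I) (Y(I) = I/(√(-98 + I)) = I/√(-98 + I))
(82³ + 187673)/(Y(992) - 4821163) = (82³ + 187673)/(992/√(-98 + 992) - 4821163) = (551368 + 187673)/(992/√894 - 4821163) = 739041/(992*(√894/894) - 4821163) = 739041/(496*√894/447 - 4821163) = 739041/(-4821163 + 496*√894/447)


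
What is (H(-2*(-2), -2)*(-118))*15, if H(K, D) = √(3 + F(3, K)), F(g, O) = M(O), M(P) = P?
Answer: -1770*√7 ≈ -4683.0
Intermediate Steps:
F(g, O) = O
H(K, D) = √(3 + K)
(H(-2*(-2), -2)*(-118))*15 = (√(3 - 2*(-2))*(-118))*15 = (√(3 + 4)*(-118))*15 = (√7*(-118))*15 = -118*√7*15 = -1770*√7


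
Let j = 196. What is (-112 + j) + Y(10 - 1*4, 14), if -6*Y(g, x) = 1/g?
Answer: 3023/36 ≈ 83.972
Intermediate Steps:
Y(g, x) = -1/(6*g)
(-112 + j) + Y(10 - 1*4, 14) = (-112 + 196) - 1/(6*(10 - 1*4)) = 84 - 1/(6*(10 - 4)) = 84 - 1/6/6 = 84 - 1/6*1/6 = 84 - 1/36 = 3023/36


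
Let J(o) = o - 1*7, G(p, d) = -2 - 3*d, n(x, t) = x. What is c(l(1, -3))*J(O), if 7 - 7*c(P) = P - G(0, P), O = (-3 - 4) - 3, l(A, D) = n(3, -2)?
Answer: 17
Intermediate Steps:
l(A, D) = 3
O = -10 (O = -7 - 3 = -10)
c(P) = 5/7 - 4*P/7 (c(P) = 1 - (P - (-2 - 3*P))/7 = 1 - (P + (2 + 3*P))/7 = 1 - (2 + 4*P)/7 = 1 + (-2/7 - 4*P/7) = 5/7 - 4*P/7)
J(o) = -7 + o (J(o) = o - 7 = -7 + o)
c(l(1, -3))*J(O) = (5/7 - 4/7*3)*(-7 - 10) = (5/7 - 12/7)*(-17) = -1*(-17) = 17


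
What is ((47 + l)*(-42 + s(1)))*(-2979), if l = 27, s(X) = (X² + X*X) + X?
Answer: 8597394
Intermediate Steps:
s(X) = X + 2*X² (s(X) = (X² + X²) + X = 2*X² + X = X + 2*X²)
((47 + l)*(-42 + s(1)))*(-2979) = ((47 + 27)*(-42 + 1*(1 + 2*1)))*(-2979) = (74*(-42 + 1*(1 + 2)))*(-2979) = (74*(-42 + 1*3))*(-2979) = (74*(-42 + 3))*(-2979) = (74*(-39))*(-2979) = -2886*(-2979) = 8597394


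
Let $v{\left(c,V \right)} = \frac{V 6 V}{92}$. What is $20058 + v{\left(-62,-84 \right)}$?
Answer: $\frac{471918}{23} \approx 20518.0$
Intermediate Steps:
$v{\left(c,V \right)} = \frac{3 V^{2}}{46}$ ($v{\left(c,V \right)} = 6 V V \frac{1}{92} = 6 V^{2} \cdot \frac{1}{92} = \frac{3 V^{2}}{46}$)
$20058 + v{\left(-62,-84 \right)} = 20058 + \frac{3 \left(-84\right)^{2}}{46} = 20058 + \frac{3}{46} \cdot 7056 = 20058 + \frac{10584}{23} = \frac{471918}{23}$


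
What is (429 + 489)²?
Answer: 842724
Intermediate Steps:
(429 + 489)² = 918² = 842724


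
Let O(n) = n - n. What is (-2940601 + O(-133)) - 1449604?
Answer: -4390205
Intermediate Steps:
O(n) = 0
(-2940601 + O(-133)) - 1449604 = (-2940601 + 0) - 1449604 = -2940601 - 1449604 = -4390205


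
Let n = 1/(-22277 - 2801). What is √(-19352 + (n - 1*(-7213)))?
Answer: 11*I*√63093313874/25078 ≈ 110.18*I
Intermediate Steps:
n = -1/25078 (n = 1/(-25078) = -1/25078 ≈ -3.9876e-5)
√(-19352 + (n - 1*(-7213))) = √(-19352 + (-1/25078 - 1*(-7213))) = √(-19352 + (-1/25078 + 7213)) = √(-19352 + 180887613/25078) = √(-304421843/25078) = 11*I*√63093313874/25078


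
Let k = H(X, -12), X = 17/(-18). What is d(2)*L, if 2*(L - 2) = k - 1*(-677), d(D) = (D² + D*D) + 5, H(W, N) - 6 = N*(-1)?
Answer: 9087/2 ≈ 4543.5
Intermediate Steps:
X = -17/18 (X = 17*(-1/18) = -17/18 ≈ -0.94444)
H(W, N) = 6 - N (H(W, N) = 6 + N*(-1) = 6 - N)
d(D) = 5 + 2*D² (d(D) = (D² + D²) + 5 = 2*D² + 5 = 5 + 2*D²)
k = 18 (k = 6 - 1*(-12) = 6 + 12 = 18)
L = 699/2 (L = 2 + (18 - 1*(-677))/2 = 2 + (18 + 677)/2 = 2 + (½)*695 = 2 + 695/2 = 699/2 ≈ 349.50)
d(2)*L = (5 + 2*2²)*(699/2) = (5 + 2*4)*(699/2) = (5 + 8)*(699/2) = 13*(699/2) = 9087/2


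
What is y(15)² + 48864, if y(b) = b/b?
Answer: 48865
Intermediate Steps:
y(b) = 1
y(15)² + 48864 = 1² + 48864 = 1 + 48864 = 48865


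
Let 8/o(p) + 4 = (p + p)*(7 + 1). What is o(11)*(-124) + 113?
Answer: 4611/43 ≈ 107.23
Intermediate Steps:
o(p) = 8/(-4 + 16*p) (o(p) = 8/(-4 + (p + p)*(7 + 1)) = 8/(-4 + (2*p)*8) = 8/(-4 + 16*p))
o(11)*(-124) + 113 = (2/(-1 + 4*11))*(-124) + 113 = (2/(-1 + 44))*(-124) + 113 = (2/43)*(-124) + 113 = -248/43 + 113 = 4611/43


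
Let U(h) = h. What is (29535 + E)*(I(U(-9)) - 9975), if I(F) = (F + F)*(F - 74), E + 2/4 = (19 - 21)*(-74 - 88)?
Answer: -506459877/2 ≈ -2.5323e+8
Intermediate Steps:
E = 647/2 (E = -1/2 + (19 - 21)*(-74 - 88) = -1/2 - 2*(-162) = -1/2 + 324 = 647/2 ≈ 323.50)
I(F) = 2*F*(-74 + F) (I(F) = (2*F)*(-74 + F) = 2*F*(-74 + F))
(29535 + E)*(I(U(-9)) - 9975) = (29535 + 647/2)*(2*(-9)*(-74 - 9) - 9975) = 59717*(2*(-9)*(-83) - 9975)/2 = 59717*(1494 - 9975)/2 = (59717/2)*(-8481) = -506459877/2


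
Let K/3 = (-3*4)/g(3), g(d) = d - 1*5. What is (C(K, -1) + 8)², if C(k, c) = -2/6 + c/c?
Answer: 676/9 ≈ 75.111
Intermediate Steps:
g(d) = -5 + d (g(d) = d - 5 = -5 + d)
K = 18 (K = 3*((-3*4)/(-5 + 3)) = 3*(-12/(-2)) = 3*(-12*(-½)) = 3*6 = 18)
C(k, c) = ⅔ (C(k, c) = -2*⅙ + 1 = -⅓ + 1 = ⅔)
(C(K, -1) + 8)² = (⅔ + 8)² = (26/3)² = 676/9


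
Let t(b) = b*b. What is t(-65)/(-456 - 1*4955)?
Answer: -4225/5411 ≈ -0.78082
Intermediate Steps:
t(b) = b²
t(-65)/(-456 - 1*4955) = (-65)²/(-456 - 1*4955) = 4225/(-456 - 4955) = 4225/(-5411) = 4225*(-1/5411) = -4225/5411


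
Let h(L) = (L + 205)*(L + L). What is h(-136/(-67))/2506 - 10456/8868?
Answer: -10520737286/12469997589 ≈ -0.84368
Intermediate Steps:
h(L) = 2*L*(205 + L) (h(L) = (205 + L)*(2*L) = 2*L*(205 + L))
h(-136/(-67))/2506 - 10456/8868 = (2*(-136/(-67))*(205 - 136/(-67)))/2506 - 10456/8868 = (2*(-136*(-1/67))*(205 - 136*(-1/67)))*(1/2506) - 10456*1/8868 = (2*(136/67)*(205 + 136/67))*(1/2506) - 2614/2217 = (2*(136/67)*(13871/67))*(1/2506) - 2614/2217 = (3772912/4489)*(1/2506) - 2614/2217 = 1886456/5624717 - 2614/2217 = -10520737286/12469997589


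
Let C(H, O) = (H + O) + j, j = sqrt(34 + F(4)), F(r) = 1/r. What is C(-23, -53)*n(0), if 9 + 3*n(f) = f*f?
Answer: 228 - 3*sqrt(137)/2 ≈ 210.44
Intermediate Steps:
j = sqrt(137)/2 (j = sqrt(34 + 1/4) = sqrt(137/4) = sqrt(137)/2 ≈ 5.8523)
C(H, O) = H + O + sqrt(137)/2 (C(H, O) = (H + O) + sqrt(137)/2 = H + O + sqrt(137)/2)
n(f) = -3 + f**2/3 (n(f) = -3 + (f*f)/3 = -3 + f**2/3)
C(-23, -53)*n(0) = (-23 - 53 + sqrt(137)/2)*(-3 + (1/3)*0**2) = (-76 + sqrt(137)/2)*(-3 + (1/3)*0) = (-76 + sqrt(137)/2)*(-3 + 0) = (-76 + sqrt(137)/2)*(-3) = 228 - 3*sqrt(137)/2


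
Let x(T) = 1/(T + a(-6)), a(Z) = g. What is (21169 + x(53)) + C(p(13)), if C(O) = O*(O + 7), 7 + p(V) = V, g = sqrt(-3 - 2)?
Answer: 59789111/2814 - I*sqrt(5)/2814 ≈ 21247.0 - 0.00079462*I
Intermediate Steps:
g = I*sqrt(5) (g = sqrt(-5) = I*sqrt(5) ≈ 2.2361*I)
p(V) = -7 + V
C(O) = O*(7 + O)
a(Z) = I*sqrt(5)
x(T) = 1/(T + I*sqrt(5))
(21169 + x(53)) + C(p(13)) = (21169 + 1/(53 + I*sqrt(5))) + (-7 + 13)*(7 + (-7 + 13)) = (21169 + 1/(53 + I*sqrt(5))) + 6*(7 + 6) = (21169 + 1/(53 + I*sqrt(5))) + 6*13 = (21169 + 1/(53 + I*sqrt(5))) + 78 = 21247 + 1/(53 + I*sqrt(5))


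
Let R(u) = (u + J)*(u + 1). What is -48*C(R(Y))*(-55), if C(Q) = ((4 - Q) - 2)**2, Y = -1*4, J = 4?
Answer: 10560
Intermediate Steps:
Y = -4
R(u) = (1 + u)*(4 + u) (R(u) = (u + 4)*(u + 1) = (4 + u)*(1 + u) = (1 + u)*(4 + u))
C(Q) = (2 - Q)**2
-48*C(R(Y))*(-55) = -48*(-2 + (4 + (-4)**2 + 5*(-4)))**2*(-55) = -48*(-2 + (4 + 16 - 20))**2*(-55) = -48*(-2 + 0)**2*(-55) = -48*(-2)**2*(-55) = -48*4*(-55) = -192*(-55) = 10560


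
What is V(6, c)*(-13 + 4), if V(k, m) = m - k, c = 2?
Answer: 36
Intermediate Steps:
V(6, c)*(-13 + 4) = (2 - 1*6)*(-13 + 4) = (2 - 6)*(-9) = -4*(-9) = 36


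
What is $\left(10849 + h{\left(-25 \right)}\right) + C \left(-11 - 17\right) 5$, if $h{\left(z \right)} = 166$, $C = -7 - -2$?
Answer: $11715$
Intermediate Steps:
$C = -5$ ($C = -7 + 2 = -5$)
$\left(10849 + h{\left(-25 \right)}\right) + C \left(-11 - 17\right) 5 = \left(10849 + 166\right) + - 5 \left(-11 - 17\right) 5 = 11015 + - 5 \left(-11 - 17\right) 5 = 11015 + \left(-5\right) \left(-28\right) 5 = 11015 + 140 \cdot 5 = 11015 + 700 = 11715$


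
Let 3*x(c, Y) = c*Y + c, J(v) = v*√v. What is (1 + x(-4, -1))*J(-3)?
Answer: -3*I*√3 ≈ -5.1962*I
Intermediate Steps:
J(v) = v^(3/2)
x(c, Y) = c/3 + Y*c/3 (x(c, Y) = (c*Y + c)/3 = (Y*c + c)/3 = (c + Y*c)/3 = c/3 + Y*c/3)
(1 + x(-4, -1))*J(-3) = (1 + (⅓)*(-4)*(1 - 1))*(-3)^(3/2) = (1 + (⅓)*(-4)*0)*(-3*I*√3) = (1 + 0)*(-3*I*√3) = 1*(-3*I*√3) = -3*I*√3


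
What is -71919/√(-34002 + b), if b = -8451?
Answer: 23973*I*√4717/4717 ≈ 349.05*I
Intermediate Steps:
-71919/√(-34002 + b) = -71919/√(-34002 - 8451) = -71919*(-I*√4717/14151) = -(-23973)*I*√4717/4717 = 23973*I*√4717/4717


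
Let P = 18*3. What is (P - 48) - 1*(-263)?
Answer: 269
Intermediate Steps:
P = 54
(P - 48) - 1*(-263) = (54 - 48) - 1*(-263) = 6 + 263 = 269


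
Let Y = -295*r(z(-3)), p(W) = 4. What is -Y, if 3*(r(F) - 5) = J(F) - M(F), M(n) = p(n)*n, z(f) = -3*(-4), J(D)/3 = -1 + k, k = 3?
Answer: -2655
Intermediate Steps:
J(D) = 6 (J(D) = 3*(-1 + 3) = 3*2 = 6)
z(f) = 12
M(n) = 4*n
r(F) = 7 - 4*F/3 (r(F) = 5 + (6 - 4*F)/3 = 5 + (2 - 4*F/3) = 7 - 4*F/3)
Y = 2655 (Y = -295*(7 - 4/3*12) = -295*(7 - 16) = -295*(-9) = 2655)
-Y = -1*2655 = -2655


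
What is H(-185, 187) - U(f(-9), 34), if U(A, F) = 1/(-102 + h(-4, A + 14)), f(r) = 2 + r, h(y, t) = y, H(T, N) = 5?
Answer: 531/106 ≈ 5.0094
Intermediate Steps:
U(A, F) = -1/106 (U(A, F) = 1/(-102 - 4) = 1/(-106) = -1/106)
H(-185, 187) - U(f(-9), 34) = 5 - 1*(-1/106) = 5 + 1/106 = 531/106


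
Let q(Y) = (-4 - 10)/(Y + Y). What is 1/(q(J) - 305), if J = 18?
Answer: -18/5497 ≈ -0.0032745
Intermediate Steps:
q(Y) = -7/Y (q(Y) = -14*1/(2*Y) = -7/Y)
1/(q(J) - 305) = 1/(-7/18 - 305) = 1/(-5497/18) = -18/5497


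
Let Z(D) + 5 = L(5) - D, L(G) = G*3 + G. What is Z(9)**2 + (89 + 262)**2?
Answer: 123237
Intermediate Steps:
L(G) = 4*G (L(G) = 3*G + G = 4*G)
Z(D) = 15 - D (Z(D) = -5 + (4*5 - D) = -5 + (20 - D) = 15 - D)
Z(9)**2 + (89 + 262)**2 = (15 - 1*9)**2 + (89 + 262)**2 = (15 - 9)**2 + 351**2 = 6**2 + 123201 = 36 + 123201 = 123237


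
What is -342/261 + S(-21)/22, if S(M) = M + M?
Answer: -1027/319 ≈ -3.2194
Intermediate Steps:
S(M) = 2*M
-342/261 + S(-21)/22 = -342/261 + (2*(-21))/22 = -342*1/261 - 42*1/22 = -38/29 - 21/11 = -1027/319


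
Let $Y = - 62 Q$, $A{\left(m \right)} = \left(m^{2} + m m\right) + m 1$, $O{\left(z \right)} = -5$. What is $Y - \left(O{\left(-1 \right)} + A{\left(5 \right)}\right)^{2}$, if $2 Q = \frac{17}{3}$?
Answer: $- \frac{8027}{3} \approx -2675.7$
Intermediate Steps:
$Q = \frac{17}{6}$ ($Q = \frac{17 \cdot \frac{1}{3}}{2} = \frac{1}{2} \cdot \frac{17}{3} = \frac{17}{6} \approx 2.8333$)
$A{\left(m \right)} = m + 2 m^{2}$ ($A{\left(m \right)} = \left(m^{2} + m^{2}\right) + m = 2 m^{2} + m = m + 2 m^{2}$)
$Y = - \frac{527}{3}$ ($Y = \left(-62\right) \frac{17}{6} = - \frac{527}{3} \approx -175.67$)
$Y - \left(O{\left(-1 \right)} + A{\left(5 \right)}\right)^{2} = - \frac{527}{3} - \left(-5 + 5 \left(1 + 2 \cdot 5\right)\right)^{2} = - \frac{527}{3} - \left(-5 + 5 \left(1 + 10\right)\right)^{2} = - \frac{527}{3} - \left(-5 + 5 \cdot 11\right)^{2} = - \frac{527}{3} - \left(-5 + 55\right)^{2} = - \frac{527}{3} - 50^{2} = - \frac{527}{3} - 2500 = - \frac{8027}{3}$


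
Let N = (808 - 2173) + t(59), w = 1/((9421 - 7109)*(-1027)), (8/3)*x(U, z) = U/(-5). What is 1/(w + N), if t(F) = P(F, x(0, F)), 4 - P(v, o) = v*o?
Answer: -2374424/3231591065 ≈ -0.00073475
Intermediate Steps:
x(U, z) = -3*U/40 (x(U, z) = 3*(U/(-5))/8 = 3*(U*(-1/5))/8 = 3*(-U/5)/8 = -3*U/40)
P(v, o) = 4 - o*v (P(v, o) = 4 - v*o = 4 - o*v)
t(F) = 4 (t(F) = 4 - (-3/40*0)*F = 4 - 1*0*F = 4 + 0 = 4)
w = -1/2374424 (w = -1/1027/2312 = (1/2312)*(-1/1027) = -1/2374424 ≈ -4.2115e-7)
N = -1361 (N = (808 - 2173) + 4 = -1365 + 4 = -1361)
1/(w + N) = 1/(-1/2374424 - 1361) = 1/(-3231591065/2374424) = -2374424/3231591065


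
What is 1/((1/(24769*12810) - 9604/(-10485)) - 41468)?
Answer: -221786332110/9196832469156277 ≈ -2.4116e-5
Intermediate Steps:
1/((1/(24769*12810) - 9604/(-10485)) - 41468) = 1/(((1/24769)*(1/12810) - 9604*(-1/10485)) - 41468) = 1/((1/317290890 + 9604/10485) - 41468) = 1/(203150781203/221786332110 - 41468) = 1/(-9196832469156277/221786332110) = -221786332110/9196832469156277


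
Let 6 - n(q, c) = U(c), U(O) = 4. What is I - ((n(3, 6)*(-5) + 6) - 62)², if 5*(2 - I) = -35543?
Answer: 13773/5 ≈ 2754.6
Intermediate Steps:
n(q, c) = 2 (n(q, c) = 6 - 1*4 = 6 - 4 = 2)
I = 35553/5 (I = 2 - ⅕*(-35543) = 2 + 35543/5 = 35553/5 ≈ 7110.6)
I - ((n(3, 6)*(-5) + 6) - 62)² = 35553/5 - ((2*(-5) + 6) - 62)² = 35553/5 - ((-10 + 6) - 62)² = 35553/5 - (-4 - 62)² = 35553/5 - 1*(-66)² = 35553/5 - 1*4356 = 35553/5 - 4356 = 13773/5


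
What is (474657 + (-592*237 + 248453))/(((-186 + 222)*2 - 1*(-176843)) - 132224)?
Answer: 582806/44691 ≈ 13.041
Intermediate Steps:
(474657 + (-592*237 + 248453))/(((-186 + 222)*2 - 1*(-176843)) - 132224) = (474657 + (-140304 + 248453))/((36*2 + 176843) - 132224) = (474657 + 108149)/((72 + 176843) - 132224) = 582806/(176915 - 132224) = 582806/44691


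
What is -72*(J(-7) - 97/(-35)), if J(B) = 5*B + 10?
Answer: 56016/35 ≈ 1600.5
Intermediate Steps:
J(B) = 10 + 5*B
-72*(J(-7) - 97/(-35)) = -72*((10 + 5*(-7)) - 97/(-35)) = -72*((10 - 35) - 97*(-1/35)) = -72*(-25 + 97/35) = -72*(-778/35) = 56016/35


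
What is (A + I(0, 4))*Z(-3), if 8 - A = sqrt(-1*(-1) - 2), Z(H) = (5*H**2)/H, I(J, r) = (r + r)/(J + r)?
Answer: -150 + 15*I ≈ -150.0 + 15.0*I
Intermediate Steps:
I(J, r) = 2*r/(J + r) (I(J, r) = (2*r)/(J + r) = 2*r/(J + r))
Z(H) = 5*H
A = 8 - I (A = 8 - sqrt(-1*(-1) - 2) = 8 - sqrt(1 - 2) = 8 - sqrt(-1) = 8 - I ≈ 8.0 - 1.0*I)
(A + I(0, 4))*Z(-3) = ((8 - I) + 2*4/(0 + 4))*(5*(-3)) = ((8 - I) + 2*4/4)*(-15) = ((8 - I) + 2*4*(1/4))*(-15) = ((8 - I) + 2)*(-15) = (10 - I)*(-15) = -150 + 15*I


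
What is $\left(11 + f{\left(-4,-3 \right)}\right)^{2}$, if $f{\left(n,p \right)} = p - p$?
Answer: $121$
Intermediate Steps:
$f{\left(n,p \right)} = 0$
$\left(11 + f{\left(-4,-3 \right)}\right)^{2} = \left(11 + 0\right)^{2} = 11^{2} = 121$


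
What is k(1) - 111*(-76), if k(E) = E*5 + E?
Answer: 8442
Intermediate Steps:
k(E) = 6*E (k(E) = 5*E + E = 6*E)
k(1) - 111*(-76) = 6*1 - 111*(-76) = 6 + 8436 = 8442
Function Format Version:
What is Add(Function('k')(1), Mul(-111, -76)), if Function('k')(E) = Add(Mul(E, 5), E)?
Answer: 8442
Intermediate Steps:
Function('k')(E) = Mul(6, E) (Function('k')(E) = Add(Mul(5, E), E) = Mul(6, E))
Add(Function('k')(1), Mul(-111, -76)) = Add(Mul(6, 1), Mul(-111, -76)) = Add(6, 8436) = 8442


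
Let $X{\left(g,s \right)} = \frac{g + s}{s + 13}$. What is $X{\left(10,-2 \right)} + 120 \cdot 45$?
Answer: $\frac{59408}{11} \approx 5400.7$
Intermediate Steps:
$X{\left(g,s \right)} = \frac{g + s}{13 + s}$
$X{\left(10,-2 \right)} + 120 \cdot 45 = \frac{10 - 2}{13 - 2} + 120 \cdot 45 = \frac{1}{11} \cdot 8 + 5400 = \frac{8}{11} + 5400 = \frac{59408}{11}$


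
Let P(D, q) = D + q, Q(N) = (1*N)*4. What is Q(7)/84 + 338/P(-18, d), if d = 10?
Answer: -503/12 ≈ -41.917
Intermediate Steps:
Q(N) = 4*N (Q(N) = N*4 = 4*N)
Q(7)/84 + 338/P(-18, d) = (4*7)/84 + 338/(-18 + 10) = 28*(1/84) + 338/(-8) = ⅓ + 338*(-⅛) = ⅓ - 169/4 = -503/12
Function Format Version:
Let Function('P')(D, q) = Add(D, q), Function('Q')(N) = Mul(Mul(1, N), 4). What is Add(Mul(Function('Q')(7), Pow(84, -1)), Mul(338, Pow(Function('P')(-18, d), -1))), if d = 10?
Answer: Rational(-503, 12) ≈ -41.917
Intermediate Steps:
Function('Q')(N) = Mul(4, N) (Function('Q')(N) = Mul(N, 4) = Mul(4, N))
Add(Mul(Function('Q')(7), Pow(84, -1)), Mul(338, Pow(Function('P')(-18, d), -1))) = Add(Mul(Mul(4, 7), Pow(84, -1)), Mul(338, Pow(Add(-18, 10), -1))) = Add(Mul(28, Rational(1, 84)), Mul(338, Pow(-8, -1))) = Add(Rational(1, 3), Mul(338, Rational(-1, 8))) = Add(Rational(1, 3), Rational(-169, 4)) = Rational(-503, 12)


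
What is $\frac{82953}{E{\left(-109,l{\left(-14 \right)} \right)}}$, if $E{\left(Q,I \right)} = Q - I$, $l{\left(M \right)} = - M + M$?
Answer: $- \frac{82953}{109} \approx -761.04$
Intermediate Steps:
$l{\left(M \right)} = 0$
$\frac{82953}{E{\left(-109,l{\left(-14 \right)} \right)}} = \frac{82953}{-109 - 0} = \frac{82953}{-109 + 0} = \frac{82953}{-109} = 82953 \left(- \frac{1}{109}\right) = - \frac{82953}{109}$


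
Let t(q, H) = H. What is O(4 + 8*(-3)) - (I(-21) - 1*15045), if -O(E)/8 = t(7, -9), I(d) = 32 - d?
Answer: 15064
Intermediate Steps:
O(E) = 72 (O(E) = -8*(-9) = 72)
O(4 + 8*(-3)) - (I(-21) - 1*15045) = 72 - ((32 - 1*(-21)) - 1*15045) = 72 - ((32 + 21) - 15045) = 72 - (53 - 15045) = 72 - 1*(-14992) = 72 + 14992 = 15064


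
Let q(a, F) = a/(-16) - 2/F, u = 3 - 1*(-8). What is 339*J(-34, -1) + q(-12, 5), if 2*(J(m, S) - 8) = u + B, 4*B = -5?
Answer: 174599/40 ≈ 4365.0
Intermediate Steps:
u = 11 (u = 3 + 8 = 11)
B = -5/4 (B = (¼)*(-5) = -5/4 ≈ -1.2500)
J(m, S) = 103/8 (J(m, S) = 8 + (11 - 5/4)/2 = 8 + (½)*(39/4) = 8 + 39/8 = 103/8)
q(a, F) = -2/F - a/16 (q(a, F) = a*(-1/16) - 2/F = -a/16 - 2/F = -2/F - a/16)
339*J(-34, -1) + q(-12, 5) = 339*(103/8) + (-2/5 - 1/16*(-12)) = 34917/8 + (-2*⅕ + ¾) = 34917/8 + (-⅖ + ¾) = 34917/8 + 7/20 = 174599/40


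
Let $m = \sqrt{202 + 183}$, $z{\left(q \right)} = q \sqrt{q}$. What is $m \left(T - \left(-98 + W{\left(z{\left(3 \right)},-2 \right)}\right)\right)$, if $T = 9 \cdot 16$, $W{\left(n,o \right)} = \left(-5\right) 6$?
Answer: $272 \sqrt{385} \approx 5337.0$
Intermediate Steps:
$z{\left(q \right)} = q^{\frac{3}{2}}$
$m = \sqrt{385} \approx 19.621$
$W{\left(n,o \right)} = -30$
$T = 144$
$m \left(T - \left(-98 + W{\left(z{\left(3 \right)},-2 \right)}\right)\right) = \sqrt{385} \left(144 + \left(98 - -30\right)\right) = \sqrt{385} \left(144 + \left(98 + 30\right)\right) = \sqrt{385} \left(144 + 128\right) = \sqrt{385} \cdot 272 = 272 \sqrt{385}$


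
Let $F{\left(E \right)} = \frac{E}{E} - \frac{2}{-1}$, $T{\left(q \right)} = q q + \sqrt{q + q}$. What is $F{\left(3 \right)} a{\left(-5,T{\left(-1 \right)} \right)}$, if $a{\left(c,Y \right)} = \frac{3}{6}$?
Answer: $\frac{3}{2} \approx 1.5$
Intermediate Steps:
$T{\left(q \right)} = q^{2} + \sqrt{2} \sqrt{q}$ ($T{\left(q \right)} = q^{2} + \sqrt{2 q} = q^{2} + \sqrt{2} \sqrt{q}$)
$F{\left(E \right)} = 3$ ($F{\left(E \right)} = 1 - -2 = 1 + 2 = 3$)
$a{\left(c,Y \right)} = \frac{1}{2}$ ($a{\left(c,Y \right)} = 3 \cdot \frac{1}{6} = \frac{1}{2}$)
$F{\left(3 \right)} a{\left(-5,T{\left(-1 \right)} \right)} = 3 \cdot \frac{1}{2} = \frac{3}{2}$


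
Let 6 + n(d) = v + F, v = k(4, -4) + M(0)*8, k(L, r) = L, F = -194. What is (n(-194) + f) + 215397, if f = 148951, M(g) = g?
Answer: 364152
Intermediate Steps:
v = 4 (v = 4 + 0*8 = 4 + 0 = 4)
n(d) = -196 (n(d) = -6 + (4 - 194) = -6 - 190 = -196)
(n(-194) + f) + 215397 = (-196 + 148951) + 215397 = 148755 + 215397 = 364152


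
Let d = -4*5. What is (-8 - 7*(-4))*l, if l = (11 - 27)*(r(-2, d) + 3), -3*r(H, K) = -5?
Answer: -4480/3 ≈ -1493.3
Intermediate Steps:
d = -20
r(H, K) = 5/3 (r(H, K) = -⅓*(-5) = 5/3)
l = -224/3 (l = (11 - 27)*(5/3 + 3) = -16*14/3 = -224/3 ≈ -74.667)
(-8 - 7*(-4))*l = (-8 - 7*(-4))*(-224/3) = (-8 + 28)*(-224/3) = 20*(-224/3) = -4480/3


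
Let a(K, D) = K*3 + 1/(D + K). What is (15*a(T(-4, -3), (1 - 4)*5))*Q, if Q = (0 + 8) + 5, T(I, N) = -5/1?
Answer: -11739/4 ≈ -2934.8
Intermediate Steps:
T(I, N) = -5 (T(I, N) = -5*1 = -5)
a(K, D) = 1/(D + K) + 3*K (a(K, D) = 3*K + 1/(D + K) = 1/(D + K) + 3*K)
Q = 13 (Q = 8 + 5 = 13)
(15*a(T(-4, -3), (1 - 4)*5))*Q = (15*((1 + 3*(-5)**2 + 3*((1 - 4)*5)*(-5))/((1 - 4)*5 - 5)))*13 = (15*((1 + 3*25 + 3*(-3*5)*(-5))/(-3*5 - 5)))*13 = (15*((1 + 75 + 3*(-15)*(-5))/(-15 - 5)))*13 = (15*((1 + 75 + 225)/(-20)))*13 = (15*(-1/20*301))*13 = (15*(-301/20))*13 = -903/4*13 = -11739/4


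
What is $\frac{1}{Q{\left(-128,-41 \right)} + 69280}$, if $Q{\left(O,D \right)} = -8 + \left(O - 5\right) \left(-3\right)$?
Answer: $\frac{1}{69671} \approx 1.4353 \cdot 10^{-5}$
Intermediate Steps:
$Q{\left(O,D \right)} = 7 - 3 O$ ($Q{\left(O,D \right)} = -8 + \left(-5 + O\right) \left(-3\right) = -8 - \left(-15 + 3 O\right) = 7 - 3 O$)
$\frac{1}{Q{\left(-128,-41 \right)} + 69280} = \frac{1}{\left(7 - -384\right) + 69280} = \frac{1}{\left(7 + 384\right) + 69280} = \frac{1}{391 + 69280} = \frac{1}{69671}$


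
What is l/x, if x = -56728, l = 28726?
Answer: -14363/28364 ≈ -0.50638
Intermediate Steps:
l/x = 28726/(-56728) = 28726*(-1/56728) = -14363/28364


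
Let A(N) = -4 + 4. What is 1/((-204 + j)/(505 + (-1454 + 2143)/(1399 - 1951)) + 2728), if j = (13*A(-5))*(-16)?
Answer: 278071/758465080 ≈ 0.00036662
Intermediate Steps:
A(N) = 0
j = 0 (j = (13*0)*(-16) = 0*(-16) = 0)
1/((-204 + j)/(505 + (-1454 + 2143)/(1399 - 1951)) + 2728) = 1/((-204 + 0)/(505 + (-1454 + 2143)/(1399 - 1951)) + 2728) = 1/(-204/(505 + 689/(-552)) + 2728) = 1/(-204/(505 + 689*(-1/552)) + 2728) = 1/(-204/(505 - 689/552) + 2728) = 1/(-204/278071/552 + 2728) = 1/(-204*552/278071 + 2728) = 1/(-112608/278071 + 2728) = 1/(758465080/278071) = 278071/758465080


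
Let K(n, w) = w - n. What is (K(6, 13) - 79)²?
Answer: 5184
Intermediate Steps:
(K(6, 13) - 79)² = ((13 - 1*6) - 79)² = ((13 - 6) - 79)² = (7 - 79)² = (-72)² = 5184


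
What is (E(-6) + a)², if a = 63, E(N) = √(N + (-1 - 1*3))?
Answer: (63 + I*√10)² ≈ 3959.0 + 398.45*I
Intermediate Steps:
E(N) = √(-4 + N) (E(N) = √(N + (-1 - 3)) = √(N - 4) = √(-4 + N))
(E(-6) + a)² = (√(-4 - 6) + 63)² = (√(-10) + 63)² = (I*√10 + 63)² = (63 + I*√10)²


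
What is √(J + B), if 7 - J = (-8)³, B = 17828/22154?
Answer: √63780003529/11077 ≈ 22.799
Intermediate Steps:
B = 8914/11077 (B = 17828*(1/22154) = 8914/11077 ≈ 0.80473)
J = 519 (J = 7 - 1*(-8)³ = 7 - 1*(-512) = 7 + 512 = 519)
√(J + B) = √(519 + 8914/11077) = √(5757877/11077) = √63780003529/11077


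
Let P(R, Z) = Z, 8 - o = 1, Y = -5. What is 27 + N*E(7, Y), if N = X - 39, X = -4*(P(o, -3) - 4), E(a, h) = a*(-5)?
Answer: 412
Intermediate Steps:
o = 7 (o = 8 - 1*1 = 8 - 1 = 7)
E(a, h) = -5*a
X = 28 (X = -4*(-3 - 4) = -4*(-7) = 28)
N = -11 (N = 28 - 39 = -11)
27 + N*E(7, Y) = 27 - (-55)*7 = 27 - 11*(-35) = 27 + 385 = 412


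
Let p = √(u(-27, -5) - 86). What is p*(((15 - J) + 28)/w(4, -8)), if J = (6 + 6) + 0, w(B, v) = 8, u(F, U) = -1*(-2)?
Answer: 31*I*√21/4 ≈ 35.515*I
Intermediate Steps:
u(F, U) = 2
J = 12 (J = 12 + 0 = 12)
p = 2*I*√21 (p = √(2 - 86) = √(-84) = 2*I*√21 ≈ 9.1651*I)
p*(((15 - J) + 28)/w(4, -8)) = (2*I*√21)*(((15 - 1*12) + 28)/8) = (2*I*√21)*(((15 - 12) + 28)*(⅛)) = (2*I*√21)*((3 + 28)*(⅛)) = (2*I*√21)*(31*(⅛)) = (2*I*√21)*(31/8) = 31*I*√21/4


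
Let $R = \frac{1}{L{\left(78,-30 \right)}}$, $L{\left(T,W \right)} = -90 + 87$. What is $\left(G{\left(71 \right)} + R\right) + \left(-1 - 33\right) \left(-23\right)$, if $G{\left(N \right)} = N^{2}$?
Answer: $\frac{17468}{3} \approx 5822.7$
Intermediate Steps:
$L{\left(T,W \right)} = -3$
$R = - \frac{1}{3}$ ($R = \frac{1}{-3} = - \frac{1}{3} \approx -0.33333$)
$\left(G{\left(71 \right)} + R\right) + \left(-1 - 33\right) \left(-23\right) = \left(71^{2} - \frac{1}{3}\right) + \left(-1 - 33\right) \left(-23\right) = \left(5041 - \frac{1}{3}\right) - -782 = \frac{15122}{3} + 782 = \frac{17468}{3}$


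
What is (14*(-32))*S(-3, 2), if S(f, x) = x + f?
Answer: 448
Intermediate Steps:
S(f, x) = f + x
(14*(-32))*S(-3, 2) = (14*(-32))*(-3 + 2) = -448*(-1) = 448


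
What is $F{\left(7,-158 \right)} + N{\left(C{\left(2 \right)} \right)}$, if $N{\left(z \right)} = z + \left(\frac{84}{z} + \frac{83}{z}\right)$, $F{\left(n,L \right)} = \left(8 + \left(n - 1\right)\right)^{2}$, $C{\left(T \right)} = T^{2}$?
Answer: $\frac{967}{4} \approx 241.75$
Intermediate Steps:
$F{\left(n,L \right)} = \left(7 + n\right)^{2}$ ($F{\left(n,L \right)} = \left(8 + \left(-1 + n\right)\right)^{2} = \left(7 + n\right)^{2}$)
$N{\left(z \right)} = z + \frac{167}{z}$
$F{\left(7,-158 \right)} + N{\left(C{\left(2 \right)} \right)} = \left(7 + 7\right)^{2} + \left(2^{2} + \frac{167}{2^{2}}\right) = 14^{2} + \left(4 + \frac{167}{4}\right) = 196 + \left(4 + 167 \cdot \frac{1}{4}\right) = 196 + \left(4 + \frac{167}{4}\right) = 196 + \frac{183}{4} = \frac{967}{4}$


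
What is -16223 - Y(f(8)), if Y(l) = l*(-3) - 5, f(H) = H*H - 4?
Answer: -16038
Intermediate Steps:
f(H) = -4 + H² (f(H) = H² - 4 = -4 + H²)
Y(l) = -5 - 3*l (Y(l) = -3*l - 5 = -5 - 3*l)
-16223 - Y(f(8)) = -16223 - (-5 - 3*(-4 + 8²)) = -16223 - (-5 - 3*(-4 + 64)) = -16223 - (-5 - 3*60) = -16223 - (-5 - 180) = -16223 - 1*(-185) = -16223 + 185 = -16038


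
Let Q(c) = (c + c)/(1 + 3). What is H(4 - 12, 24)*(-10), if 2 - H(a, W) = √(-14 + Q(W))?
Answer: -20 + 10*I*√2 ≈ -20.0 + 14.142*I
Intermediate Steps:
Q(c) = c/2 (Q(c) = (2*c)/4 = (2*c)*(¼) = c/2)
H(a, W) = 2 - √(-14 + W/2)
H(4 - 12, 24)*(-10) = (2 - √(-56 + 2*24)/2)*(-10) = (2 - √(-56 + 48)/2)*(-10) = (2 - I*√2)*(-10) = -20 + 10*I*√2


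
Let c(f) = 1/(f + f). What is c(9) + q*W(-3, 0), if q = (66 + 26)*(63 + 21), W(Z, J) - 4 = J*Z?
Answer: 556417/18 ≈ 30912.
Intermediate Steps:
W(Z, J) = 4 + J*Z
c(f) = 1/(2*f)
q = 7728 (q = 92*84 = 7728)
c(9) + q*W(-3, 0) = (1/2)/9 + 7728*(4 + 0*(-3)) = (1/2)*(1/9) + 7728*(4 + 0) = 1/18 + 7728*4 = 1/18 + 30912 = 556417/18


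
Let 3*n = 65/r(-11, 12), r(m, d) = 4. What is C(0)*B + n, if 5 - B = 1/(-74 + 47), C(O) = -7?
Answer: -3223/108 ≈ -29.843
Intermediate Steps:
B = 136/27 (B = 5 - 1/(-74 + 47) = 5 - 1/(-27) = 5 - 1*(-1/27) = 5 + 1/27 = 136/27 ≈ 5.0370)
n = 65/12 (n = (65/4)/3 = (65*(¼))/3 = (⅓)*(65/4) = 65/12 ≈ 5.4167)
C(0)*B + n = -7*136/27 + 65/12 = -952/27 + 65/12 = -3223/108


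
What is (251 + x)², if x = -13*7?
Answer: 25600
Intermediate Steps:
x = -91
(251 + x)² = (251 - 91)² = 160² = 25600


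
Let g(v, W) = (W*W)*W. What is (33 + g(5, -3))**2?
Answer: 36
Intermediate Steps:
g(v, W) = W**3 (g(v, W) = W**2*W = W**3)
(33 + g(5, -3))**2 = (33 + (-3)**3)**2 = (33 - 27)**2 = 6**2 = 36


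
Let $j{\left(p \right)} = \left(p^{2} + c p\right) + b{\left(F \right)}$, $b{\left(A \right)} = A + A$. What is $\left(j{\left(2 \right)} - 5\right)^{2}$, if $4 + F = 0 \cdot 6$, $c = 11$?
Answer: $169$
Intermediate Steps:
$F = -4$ ($F = -4 + 0 \cdot 6 = -4 + 0 = -4$)
$b{\left(A \right)} = 2 A$
$j{\left(p \right)} = -8 + p^{2} + 11 p$ ($j{\left(p \right)} = \left(p^{2} + 11 p\right) + 2 \left(-4\right) = \left(p^{2} + 11 p\right) - 8 = -8 + p^{2} + 11 p$)
$\left(j{\left(2 \right)} - 5\right)^{2} = \left(\left(-8 + 2^{2} + 11 \cdot 2\right) - 5\right)^{2} = \left(\left(-8 + 4 + 22\right) - 5\right)^{2} = \left(18 - 5\right)^{2} = 13^{2} = 169$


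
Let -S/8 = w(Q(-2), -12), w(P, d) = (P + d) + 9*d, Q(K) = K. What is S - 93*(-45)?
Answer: 5161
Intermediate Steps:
w(P, d) = P + 10*d
S = 976 (S = -8*(-2 + 10*(-12)) = -8*(-2 - 120) = -8*(-122) = 976)
S - 93*(-45) = 976 - 93*(-45) = 976 + 4185 = 5161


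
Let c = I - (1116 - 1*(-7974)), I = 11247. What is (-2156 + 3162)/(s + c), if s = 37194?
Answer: 1006/39351 ≈ 0.025565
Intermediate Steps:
c = 2157 (c = 11247 - (1116 - 1*(-7974)) = 11247 - (1116 + 7974) = 11247 - 1*9090 = 11247 - 9090 = 2157)
(-2156 + 3162)/(s + c) = (-2156 + 3162)/(37194 + 2157) = 1006/39351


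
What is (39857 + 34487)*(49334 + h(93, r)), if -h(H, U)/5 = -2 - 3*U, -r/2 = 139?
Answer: 3358415856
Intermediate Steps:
r = -278 (r = -2*139 = -278)
h(H, U) = 10 + 15*U (h(H, U) = -5*(-2 - 3*U) = 10 + 15*U)
(39857 + 34487)*(49334 + h(93, r)) = (39857 + 34487)*(49334 + (10 + 15*(-278))) = 74344*(49334 + (10 - 4170)) = 74344*(49334 - 4160) = 74344*45174 = 3358415856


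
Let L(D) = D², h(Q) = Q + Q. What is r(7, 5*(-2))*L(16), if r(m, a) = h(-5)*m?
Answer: -17920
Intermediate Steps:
h(Q) = 2*Q
r(m, a) = -10*m (r(m, a) = (2*(-5))*m = -10*m)
r(7, 5*(-2))*L(16) = -10*7*16² = -70*256 = -17920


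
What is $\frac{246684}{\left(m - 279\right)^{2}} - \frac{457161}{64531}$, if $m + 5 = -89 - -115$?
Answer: $- \frac{1209308300}{357953457} \approx -3.3784$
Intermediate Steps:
$m = 21$ ($m = -5 - -26 = -5 + \left(-89 + 115\right) = -5 + 26 = 21$)
$\frac{246684}{\left(m - 279\right)^{2}} - \frac{457161}{64531} = \frac{246684}{\left(21 - 279\right)^{2}} - \frac{457161}{64531} = \frac{246684}{\left(-258\right)^{2}} - \frac{457161}{64531} = \frac{246684}{66564} - \frac{457161}{64531} = 246684 \cdot \frac{1}{66564} - \frac{457161}{64531} = \frac{20557}{5547} - \frac{457161}{64531} = - \frac{1209308300}{357953457}$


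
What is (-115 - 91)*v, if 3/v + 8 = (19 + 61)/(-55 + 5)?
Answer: 515/8 ≈ 64.375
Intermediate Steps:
v = -5/16 (v = 3/(-8 + (19 + 61)/(-55 + 5)) = 3/(-8 + 80/(-50)) = 3/(-8 + 80*(-1/50)) = 3/(-8 - 8/5) = 3/(-48/5) = 3*(-5/48) = -5/16 ≈ -0.31250)
(-115 - 91)*v = (-115 - 91)*(-5/16) = -206*(-5/16) = 515/8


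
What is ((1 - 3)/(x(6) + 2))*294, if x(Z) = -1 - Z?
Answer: 588/5 ≈ 117.60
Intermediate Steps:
((1 - 3)/(x(6) + 2))*294 = ((1 - 3)/((-1 - 1*6) + 2))*294 = -2/((-1 - 6) + 2)*294 = -2/(-7 + 2)*294 = -2/(-5)*294 = -2*(-1/5)*294 = (2/5)*294 = 588/5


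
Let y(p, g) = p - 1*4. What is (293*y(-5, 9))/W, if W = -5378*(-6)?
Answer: -879/10756 ≈ -0.081722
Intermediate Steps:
y(p, g) = -4 + p (y(p, g) = p - 4 = -4 + p)
W = 32268
(293*y(-5, 9))/W = (293*(-4 - 5))/32268 = (293*(-9))*(1/32268) = -2637*1/32268 = -879/10756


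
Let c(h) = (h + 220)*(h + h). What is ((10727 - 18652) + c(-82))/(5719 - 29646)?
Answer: 30557/23927 ≈ 1.2771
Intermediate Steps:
c(h) = 2*h*(220 + h) (c(h) = (220 + h)*(2*h) = 2*h*(220 + h))
((10727 - 18652) + c(-82))/(5719 - 29646) = ((10727 - 18652) + 2*(-82)*(220 - 82))/(5719 - 29646) = (-7925 + 2*(-82)*138)/(-23927) = (-7925 - 22632)*(-1/23927) = -30557*(-1/23927) = 30557/23927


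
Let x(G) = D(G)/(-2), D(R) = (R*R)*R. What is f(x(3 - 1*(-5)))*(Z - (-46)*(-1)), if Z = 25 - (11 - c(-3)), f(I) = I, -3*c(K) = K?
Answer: 7936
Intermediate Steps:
c(K) = -K/3
D(R) = R³ (D(R) = R²*R = R³)
x(G) = -G³/2 (x(G) = G³/(-2) = G³*(-½) = -G³/2)
Z = 15 (Z = 25 - (11 - (-1)*(-3)/3) = 25 - (11 - 1*1) = 25 - (11 - 1) = 25 - 1*10 = 25 - 10 = 15)
f(x(3 - 1*(-5)))*(Z - (-46)*(-1)) = (-(3 - 1*(-5))³/2)*(15 - (-46)*(-1)) = (-(3 + 5)³/2)*(15 - 1*46) = (-½*8³)*(15 - 46) = -½*512*(-31) = -256*(-31) = 7936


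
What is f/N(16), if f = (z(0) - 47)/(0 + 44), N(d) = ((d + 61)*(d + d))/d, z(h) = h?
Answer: -47/6776 ≈ -0.0069362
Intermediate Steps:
N(d) = 122 + 2*d (N(d) = ((61 + d)*(2*d))/d = (2*d*(61 + d))/d = 122 + 2*d)
f = -47/44 (f = (0 - 47)/(0 + 44) = -47/44 ≈ -1.0682)
f/N(16) = -47/(44*(122 + 2*16)) = -47/(44*(122 + 32)) = -47/44/154 = -47/44*1/154 = -47/6776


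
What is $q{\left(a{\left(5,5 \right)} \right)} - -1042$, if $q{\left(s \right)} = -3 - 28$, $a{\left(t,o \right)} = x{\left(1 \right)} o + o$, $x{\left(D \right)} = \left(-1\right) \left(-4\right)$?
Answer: $1011$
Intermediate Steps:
$x{\left(D \right)} = 4$
$a{\left(t,o \right)} = 5 o$ ($a{\left(t,o \right)} = 4 o + o = 5 o$)
$q{\left(s \right)} = -31$ ($q{\left(s \right)} = -3 - 28 = -31$)
$q{\left(a{\left(5,5 \right)} \right)} - -1042 = -31 - -1042 = -31 + 1042 = 1011$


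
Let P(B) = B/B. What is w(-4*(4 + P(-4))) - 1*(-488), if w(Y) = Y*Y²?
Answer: -7512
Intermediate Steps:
P(B) = 1
w(Y) = Y³
w(-4*(4 + P(-4))) - 1*(-488) = (-4*(4 + 1))³ - 1*(-488) = (-4*5)³ + 488 = (-20)³ + 488 = -8000 + 488 = -7512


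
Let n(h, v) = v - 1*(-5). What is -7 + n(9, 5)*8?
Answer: 73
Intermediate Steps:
n(h, v) = 5 + v (n(h, v) = v + 5 = 5 + v)
-7 + n(9, 5)*8 = -7 + (5 + 5)*8 = -7 + 10*8 = -7 + 80 = 73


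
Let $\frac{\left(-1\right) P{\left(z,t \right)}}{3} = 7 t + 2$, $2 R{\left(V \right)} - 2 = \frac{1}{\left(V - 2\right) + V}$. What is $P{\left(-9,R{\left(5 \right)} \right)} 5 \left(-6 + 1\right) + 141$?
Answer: $\frac{13581}{16} \approx 848.81$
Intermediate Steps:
$R{\left(V \right)} = 1 + \frac{1}{2 \left(-2 + 2 V\right)}$ ($R{\left(V \right)} = 1 + \frac{1}{2 \left(\left(V - 2\right) + V\right)} = 1 + \frac{1}{2 \left(\left(-2 + V\right) + V\right)} = 1 + \frac{1}{2 \left(-2 + 2 V\right)}$)
$P{\left(z,t \right)} = -6 - 21 t$ ($P{\left(z,t \right)} = - 3 \left(7 t + 2\right) = - 3 \left(2 + 7 t\right) = -6 - 21 t$)
$P{\left(-9,R{\left(5 \right)} \right)} 5 \left(-6 + 1\right) + 141 = \left(-6 - 21 \frac{- \frac{3}{4} + 5}{-1 + 5}\right) 5 \left(-6 + 1\right) + 141 = \left(-6 - 21 \cdot \frac{1}{4} \cdot \frac{17}{4}\right) 5 \left(-5\right) + 141 = \left(-6 - 21 \cdot \frac{1}{4} \cdot \frac{17}{4}\right) \left(-25\right) + 141 = \left(-6 - \frac{357}{16}\right) \left(-25\right) + 141 = \left(- \frac{453}{16}\right) \left(-25\right) + 141 = \frac{11325}{16} + 141 = \frac{13581}{16}$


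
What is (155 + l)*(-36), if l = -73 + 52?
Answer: -4824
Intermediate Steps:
l = -21
(155 + l)*(-36) = (155 - 21)*(-36) = 134*(-36) = -4824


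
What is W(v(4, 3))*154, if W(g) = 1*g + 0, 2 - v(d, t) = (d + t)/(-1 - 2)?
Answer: 2002/3 ≈ 667.33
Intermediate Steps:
v(d, t) = 2 + d/3 + t/3 (v(d, t) = 2 - (d + t)/(-1 - 2) = 2 - (d + t)/(-3) = 2 - (d + t)*(-1)/3 = 2 - (-d/3 - t/3) = 2 + (d/3 + t/3) = 2 + d/3 + t/3)
W(g) = g (W(g) = g + 0 = g)
W(v(4, 3))*154 = (2 + (⅓)*4 + (⅓)*3)*154 = (2 + 4/3 + 1)*154 = (13/3)*154 = 2002/3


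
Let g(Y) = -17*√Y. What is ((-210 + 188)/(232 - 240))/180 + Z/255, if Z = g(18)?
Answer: 11/720 - √2/5 ≈ -0.26756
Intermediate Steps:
Z = -51*√2 ≈ -72.125
((-210 + 188)/(232 - 240))/180 + Z/255 = ((-210 + 188)/(232 - 240))/180 - 51*√2/255 = -22/(-8)*(1/180) - 51*√2*(1/255) = -22*(-⅛)*(1/180) - √2/5 = (11/4)*(1/180) - √2/5 = 11/720 - √2/5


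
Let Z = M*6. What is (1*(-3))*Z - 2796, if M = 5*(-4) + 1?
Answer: -2454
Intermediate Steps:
M = -19 (M = -20 + 1 = -19)
Z = -114 (Z = -19*6 = -114)
(1*(-3))*Z - 2796 = (1*(-3))*(-114) - 2796 = -3*(-114) - 2796 = 342 - 2796 = -2454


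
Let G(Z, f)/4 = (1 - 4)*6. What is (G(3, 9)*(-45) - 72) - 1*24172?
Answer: -21004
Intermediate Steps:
G(Z, f) = -72 (G(Z, f) = 4*((1 - 4)*6) = 4*(-3*6) = 4*(-18) = -72)
(G(3, 9)*(-45) - 72) - 1*24172 = (-72*(-45) - 72) - 1*24172 = (3240 - 72) - 24172 = 3168 - 24172 = -21004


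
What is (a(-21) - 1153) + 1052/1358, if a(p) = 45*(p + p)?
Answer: -2065671/679 ≈ -3042.2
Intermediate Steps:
a(p) = 90*p (a(p) = 45*(2*p) = 90*p)
(a(-21) - 1153) + 1052/1358 = (90*(-21) - 1153) + 1052/1358 = (-1890 - 1153) + 1052*(1/1358) = -3043 + 526/679 = -2065671/679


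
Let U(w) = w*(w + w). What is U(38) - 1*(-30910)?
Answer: 33798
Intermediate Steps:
U(w) = 2*w² (U(w) = w*(2*w) = 2*w²)
U(38) - 1*(-30910) = 2*38² - 1*(-30910) = 2*1444 + 30910 = 2888 + 30910 = 33798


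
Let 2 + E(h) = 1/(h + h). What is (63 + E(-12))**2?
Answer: 2140369/576 ≈ 3715.9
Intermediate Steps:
E(h) = -2 + 1/(2*h) (E(h) = -2 + 1/(h + h) = -2 + 1/(2*h))
(63 + E(-12))**2 = (63 + (-2 + (1/2)/(-12)))**2 = (63 + (-2 + (1/2)*(-1/12)))**2 = (63 + (-2 - 1/24))**2 = (63 - 49/24)**2 = (1463/24)**2 = 2140369/576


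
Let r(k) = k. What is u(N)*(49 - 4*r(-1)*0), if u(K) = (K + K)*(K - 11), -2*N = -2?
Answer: -980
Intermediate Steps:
N = 1 (N = -½*(-2) = 1)
u(K) = 2*K*(-11 + K) (u(K) = (2*K)*(-11 + K) = 2*K*(-11 + K))
u(N)*(49 - 4*r(-1)*0) = (2*1*(-11 + 1))*(49 - 4*(-1)*0) = (2*1*(-10))*(49 + 4*0) = -20*(49 + 0) = -20*49 = -980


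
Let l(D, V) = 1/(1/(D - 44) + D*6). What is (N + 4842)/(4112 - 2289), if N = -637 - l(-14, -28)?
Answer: 20491023/8883479 ≈ 2.3066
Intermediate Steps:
l(D, V) = 1/(1/(-44 + D) + 6*D)
N = -3104043/4873 (N = -637 - (-44 - 14)/(1 - 264*(-14) + 6*(-14)²) = -637 - (-58)/(1 + 3696 + 6*196) = -637 - (-58)/(1 + 3696 + 1176) = -637 - (-58)/4873 = -637 - 1*(-58/4873) = -637 + 58/4873 = -3104043/4873 ≈ -636.99)
(N + 4842)/(4112 - 2289) = (-3104043/4873 + 4842)/(4112 - 2289) = (20491023/4873)/1823 = (20491023/4873)*(1/1823) = 20491023/8883479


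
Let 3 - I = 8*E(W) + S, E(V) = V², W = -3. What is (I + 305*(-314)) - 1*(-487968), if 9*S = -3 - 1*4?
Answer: 3529168/9 ≈ 3.9213e+5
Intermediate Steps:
S = -7/9 (S = (-3 - 1*4)/9 = (-3 - 4)/9 = (⅑)*(-7) = -7/9 ≈ -0.77778)
I = -614/9 (I = 3 - (8*(-3)² - 7/9) = 3 - (8*9 - 7/9) = 3 - (72 - 7/9) = 3 - 1*641/9 = 3 - 641/9 = -614/9 ≈ -68.222)
(I + 305*(-314)) - 1*(-487968) = (-614/9 + 305*(-314)) - 1*(-487968) = (-614/9 - 95770) + 487968 = -862544/9 + 487968 = 3529168/9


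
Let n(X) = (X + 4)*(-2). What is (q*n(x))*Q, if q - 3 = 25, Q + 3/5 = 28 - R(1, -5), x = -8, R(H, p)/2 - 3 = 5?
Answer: 12768/5 ≈ 2553.6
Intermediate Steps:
R(H, p) = 16 (R(H, p) = 6 + 2*5 = 6 + 10 = 16)
n(X) = -8 - 2*X (n(X) = (4 + X)*(-2) = -8 - 2*X)
Q = 57/5 (Q = -⅗ + (28 - 1*16) = -⅗ + (28 - 16) = -⅗ + 12 = 57/5 ≈ 11.400)
q = 28 (q = 3 + 25 = 28)
(q*n(x))*Q = (28*(-8 - 2*(-8)))*(57/5) = (28*(-8 + 16))*(57/5) = (28*8)*(57/5) = 224*(57/5) = 12768/5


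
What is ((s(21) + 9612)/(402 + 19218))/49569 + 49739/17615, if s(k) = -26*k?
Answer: 124034653259/43926560730 ≈ 2.8237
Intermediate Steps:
((s(21) + 9612)/(402 + 19218))/49569 + 49739/17615 = ((-26*21 + 9612)/(402 + 19218))/49569 + 49739/17615 = ((-546 + 9612)/19620)*(1/49569) + 49739*(1/17615) = (9066*(1/19620))*(1/49569) + 49739/17615 = (1511/3270)*(1/49569) + 49739/17615 = 1511/162090630 + 49739/17615 = 124034653259/43926560730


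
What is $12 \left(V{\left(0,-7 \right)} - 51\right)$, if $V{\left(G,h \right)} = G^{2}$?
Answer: $-612$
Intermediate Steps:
$12 \left(V{\left(0,-7 \right)} - 51\right) = 12 \left(0^{2} - 51\right) = 12 \left(0 - 51\right) = 12 \left(-51\right) = -612$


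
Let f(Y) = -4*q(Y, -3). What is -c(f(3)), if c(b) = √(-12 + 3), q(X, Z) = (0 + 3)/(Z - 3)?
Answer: -3*I ≈ -3.0*I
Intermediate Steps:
q(X, Z) = 3/(-3 + Z)
f(Y) = 2 (f(Y) = -12/(-3 - 3) = -12/(-6) = -12*(-1)/6 = -4*(-½) = 2)
c(b) = 3*I (c(b) = √(-9) = 3*I)
-c(f(3)) = -3*I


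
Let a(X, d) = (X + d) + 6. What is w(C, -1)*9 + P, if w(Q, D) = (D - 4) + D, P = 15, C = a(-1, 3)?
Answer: -39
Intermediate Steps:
a(X, d) = 6 + X + d
C = 8 (C = 6 - 1 + 3 = 8)
w(Q, D) = -4 + 2*D (w(Q, D) = (-4 + D) + D = -4 + 2*D)
w(C, -1)*9 + P = (-4 + 2*(-1))*9 + 15 = (-4 - 2)*9 + 15 = -6*9 + 15 = -54 + 15 = -39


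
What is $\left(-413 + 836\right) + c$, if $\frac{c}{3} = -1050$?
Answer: $-2727$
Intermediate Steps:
$c = -3150$ ($c = 3 \left(-1050\right) = -3150$)
$\left(-413 + 836\right) + c = \left(-413 + 836\right) - 3150 = 423 - 3150 = -2727$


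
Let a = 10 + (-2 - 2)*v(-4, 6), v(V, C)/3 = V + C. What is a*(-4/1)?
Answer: 56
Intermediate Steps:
v(V, C) = 3*C + 3*V (v(V, C) = 3*(V + C) = 3*(C + V) = 3*C + 3*V)
a = -14 (a = 10 + (-2 - 2)*(3*6 + 3*(-4)) = 10 - 4*(18 - 12) = 10 - 4*6 = 10 - 24 = -14)
a*(-4/1) = -(-56)/1 = -(-56) = -14*(-4) = 56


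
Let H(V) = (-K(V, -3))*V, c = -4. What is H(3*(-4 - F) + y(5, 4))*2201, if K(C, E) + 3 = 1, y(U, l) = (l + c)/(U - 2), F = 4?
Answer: -105648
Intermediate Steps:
y(U, l) = (-4 + l)/(-2 + U) (y(U, l) = (l - 4)/(U - 2) = (-4 + l)/(-2 + U))
K(C, E) = -2 (K(C, E) = -3 + 1 = -2)
H(V) = 2*V (H(V) = (-1*(-2))*V = 2*V)
H(3*(-4 - F) + y(5, 4))*2201 = (2*(3*(-4 - 1*4) + (-4 + 4)/(-2 + 5)))*2201 = (2*(3*(-4 - 4) + 0/3))*2201 = (2*(3*(-8) + (1/3)*0))*2201 = (2*(-24 + 0))*2201 = (2*(-24))*2201 = -48*2201 = -105648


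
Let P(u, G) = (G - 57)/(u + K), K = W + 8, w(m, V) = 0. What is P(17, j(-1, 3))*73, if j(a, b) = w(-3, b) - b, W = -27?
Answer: 2190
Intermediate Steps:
K = -19 (K = -27 + 8 = -19)
j(a, b) = -b (j(a, b) = 0 - b = -b)
P(u, G) = (-57 + G)/(-19 + u) (P(u, G) = (G - 57)/(u - 19) = (-57 + G)/(-19 + u))
P(17, j(-1, 3))*73 = ((-57 - 1*3)/(-19 + 17))*73 = ((-57 - 3)/(-2))*73 = -½*(-60)*73 = 30*73 = 2190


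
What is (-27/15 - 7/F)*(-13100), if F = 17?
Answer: 492560/17 ≈ 28974.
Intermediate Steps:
(-27/15 - 7/F)*(-13100) = (-27/15 - 7/17)*(-13100) = (-27*1/15 - 7*1/17)*(-13100) = (-9/5 - 7/17)*(-13100) = -188/85*(-13100) = 492560/17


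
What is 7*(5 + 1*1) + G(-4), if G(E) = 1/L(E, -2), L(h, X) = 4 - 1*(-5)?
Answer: 379/9 ≈ 42.111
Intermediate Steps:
L(h, X) = 9 (L(h, X) = 4 + 5 = 9)
G(E) = ⅑ (G(E) = 1/9 = ⅑)
7*(5 + 1*1) + G(-4) = 7*(5 + 1*1) + ⅑ = 7*(5 + 1) + ⅑ = 7*6 + ⅑ = 42 + ⅑ = 379/9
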